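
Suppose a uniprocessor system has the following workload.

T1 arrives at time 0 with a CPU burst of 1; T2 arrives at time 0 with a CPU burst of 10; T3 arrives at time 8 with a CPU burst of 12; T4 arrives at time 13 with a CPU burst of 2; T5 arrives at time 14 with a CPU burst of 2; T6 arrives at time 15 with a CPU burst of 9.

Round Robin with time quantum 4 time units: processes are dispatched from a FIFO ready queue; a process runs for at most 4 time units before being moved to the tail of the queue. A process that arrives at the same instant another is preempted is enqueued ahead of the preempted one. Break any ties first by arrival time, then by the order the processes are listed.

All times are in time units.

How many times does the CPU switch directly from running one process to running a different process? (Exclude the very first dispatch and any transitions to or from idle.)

9

Schedule: | T1 0-1 | T2 1-9 | T3 9-13 | T2 13-15 | T4 15-17 | T3 17-21 | T5 21-23 | T6 23-27 | T3 27-31 | T6 31-36 |
Completion: T1=1  T2=15  T3=31  T4=17  T5=23  T6=36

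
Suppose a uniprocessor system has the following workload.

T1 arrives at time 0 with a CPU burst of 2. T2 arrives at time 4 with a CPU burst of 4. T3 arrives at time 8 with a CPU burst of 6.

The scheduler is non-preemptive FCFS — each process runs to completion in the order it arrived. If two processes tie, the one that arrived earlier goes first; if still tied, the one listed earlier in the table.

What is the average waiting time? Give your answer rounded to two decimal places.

0.00

Schedule: | T1 0-2 | idle 2-4 | T2 4-8 | T3 8-14 |
Completion: T1=2  T2=8  T3=14
Waiting times: T1=0, T2=0, T3=0
Average waiting = (0+0+0) / 3 = 0/3 = 0.00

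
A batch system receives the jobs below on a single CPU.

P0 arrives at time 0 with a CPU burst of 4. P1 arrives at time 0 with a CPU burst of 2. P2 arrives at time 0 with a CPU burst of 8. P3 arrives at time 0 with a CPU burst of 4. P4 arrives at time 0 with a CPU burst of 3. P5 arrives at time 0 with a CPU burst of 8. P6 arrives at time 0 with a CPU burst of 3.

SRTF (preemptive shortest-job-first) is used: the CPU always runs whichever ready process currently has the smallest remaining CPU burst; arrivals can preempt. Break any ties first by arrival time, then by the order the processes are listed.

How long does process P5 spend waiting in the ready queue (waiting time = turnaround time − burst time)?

Gantt: | P1 0-2 | P4 2-5 | P6 5-8 | P0 8-12 | P3 12-16 | P2 16-24 | P5 24-32 |
Completion: P0=12  P1=2  P2=24  P3=16  P4=5  P5=32  P6=8
Turnaround (C−A): P0=12  P1=2  P2=24  P3=16  P4=5  P5=32  P6=8
Waiting(P5) = turnaround − burst = 32 − 8 = 24

24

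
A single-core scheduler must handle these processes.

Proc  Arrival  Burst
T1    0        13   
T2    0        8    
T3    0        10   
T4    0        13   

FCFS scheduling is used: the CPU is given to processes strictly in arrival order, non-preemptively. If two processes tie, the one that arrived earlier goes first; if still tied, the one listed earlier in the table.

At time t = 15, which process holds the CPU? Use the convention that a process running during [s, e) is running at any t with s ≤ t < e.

T2

Timeline: | T1 0-13 | T2 13-21 | T3 21-31 | T4 31-44 |
Completion: T1=13  T2=21  T3=31  T4=44
Turnaround (C−A): T1=13  T2=21  T3=31  T4=44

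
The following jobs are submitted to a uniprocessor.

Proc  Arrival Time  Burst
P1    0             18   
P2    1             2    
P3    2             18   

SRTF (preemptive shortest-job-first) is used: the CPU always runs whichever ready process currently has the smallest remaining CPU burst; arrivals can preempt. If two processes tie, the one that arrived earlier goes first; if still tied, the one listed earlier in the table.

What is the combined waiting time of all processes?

20

Gantt: | P1 0-1 | P2 1-3 | P1 3-20 | P3 20-38 |
Completion: P1=20  P2=3  P3=38
Turnaround (C−A): P1=20  P2=2  P3=36
Waiting = turnaround − burst: P1=2, P2=0, P3=18
Total waiting = 2 + 0 + 18 = 20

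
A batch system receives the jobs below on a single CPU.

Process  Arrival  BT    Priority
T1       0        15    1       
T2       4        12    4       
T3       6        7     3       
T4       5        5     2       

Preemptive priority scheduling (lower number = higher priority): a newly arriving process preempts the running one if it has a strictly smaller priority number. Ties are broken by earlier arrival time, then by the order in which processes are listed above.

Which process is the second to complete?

Gantt: | T1 0-15 | T4 15-20 | T3 20-27 | T2 27-39 |
Completion: T1=15  T2=39  T3=27  T4=20
Turnaround (C−A): T1=15  T2=35  T3=21  T4=15
Finish order: T1 → T4 → T3 → T2

T4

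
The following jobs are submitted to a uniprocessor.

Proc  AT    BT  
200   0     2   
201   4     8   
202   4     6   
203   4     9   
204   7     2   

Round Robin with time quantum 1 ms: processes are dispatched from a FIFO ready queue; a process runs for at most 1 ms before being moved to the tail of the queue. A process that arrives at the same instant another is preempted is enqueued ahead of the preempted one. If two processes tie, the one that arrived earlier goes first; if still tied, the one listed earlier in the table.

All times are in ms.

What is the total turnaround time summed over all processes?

76

Schedule: | 200 0-2 | idle 2-4 | 201 4-5 | 202 5-6 | 203 6-7 | 201 7-8 | 202 8-9 | 204 9-10 | 203 10-11 | 201 11-12 | 202 12-13 | 204 13-14 | 203 14-15 | 201 15-16 | 202 16-17 | 203 17-18 | 201 18-19 | 202 19-20 | 203 20-21 | 201 21-22 | 202 22-23 | 203 23-24 | 201 24-25 | 203 25-26 | 201 26-27 | 203 27-29 |
Completion: 200=2  201=27  202=23  203=29  204=14
Turnaround = completion − arrival: 200=2, 201=23, 202=19, 203=25, 204=7
Total turnaround = 2 + 23 + 19 + 25 + 7 = 76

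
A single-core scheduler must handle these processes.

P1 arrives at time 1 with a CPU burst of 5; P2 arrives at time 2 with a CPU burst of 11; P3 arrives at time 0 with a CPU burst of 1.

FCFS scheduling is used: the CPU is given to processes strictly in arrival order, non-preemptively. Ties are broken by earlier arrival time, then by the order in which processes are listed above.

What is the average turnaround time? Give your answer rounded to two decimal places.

Timeline: | P3 0-1 | P1 1-6 | P2 6-17 |
Completion: P1=6  P2=17  P3=1
Turnaround times: P1=5, P2=15, P3=1
Average turnaround = (5+15+1) / 3 = 21/3 = 7.00

7.00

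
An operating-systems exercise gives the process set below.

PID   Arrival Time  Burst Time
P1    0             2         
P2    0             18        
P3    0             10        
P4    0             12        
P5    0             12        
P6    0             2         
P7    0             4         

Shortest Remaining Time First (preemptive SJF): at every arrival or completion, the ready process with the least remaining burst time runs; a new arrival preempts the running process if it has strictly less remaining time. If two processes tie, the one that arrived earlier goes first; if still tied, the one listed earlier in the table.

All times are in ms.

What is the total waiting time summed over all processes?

Timeline: | P1 0-2 | P6 2-4 | P7 4-8 | P3 8-18 | P4 18-30 | P5 30-42 | P2 42-60 |
Completion: P1=2  P2=60  P3=18  P4=30  P5=42  P6=4  P7=8
Turnaround (C−A): P1=2  P2=60  P3=18  P4=30  P5=42  P6=4  P7=8
Waiting = turnaround − burst: P1=0, P2=42, P3=8, P4=18, P5=30, P6=2, P7=4
Total waiting = 0 + 42 + 8 + 18 + 30 + 2 + 4 = 104

104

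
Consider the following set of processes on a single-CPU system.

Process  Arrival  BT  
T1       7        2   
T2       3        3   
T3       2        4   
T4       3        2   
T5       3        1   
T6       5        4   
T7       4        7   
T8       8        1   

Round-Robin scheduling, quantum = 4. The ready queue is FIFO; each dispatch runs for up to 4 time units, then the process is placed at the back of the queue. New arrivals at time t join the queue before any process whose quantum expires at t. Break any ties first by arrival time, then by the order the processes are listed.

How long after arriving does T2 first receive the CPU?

Gantt: | idle 0-2 | T3 2-6 | T2 6-9 | T4 9-11 | T5 11-12 | T7 12-16 | T6 16-20 | T1 20-22 | T8 22-23 | T7 23-26 |
Completion: T1=22  T2=9  T3=6  T4=11  T5=12  T6=20  T7=26  T8=23
Response(T2) = first start − arrival = 6 − 3 = 3

3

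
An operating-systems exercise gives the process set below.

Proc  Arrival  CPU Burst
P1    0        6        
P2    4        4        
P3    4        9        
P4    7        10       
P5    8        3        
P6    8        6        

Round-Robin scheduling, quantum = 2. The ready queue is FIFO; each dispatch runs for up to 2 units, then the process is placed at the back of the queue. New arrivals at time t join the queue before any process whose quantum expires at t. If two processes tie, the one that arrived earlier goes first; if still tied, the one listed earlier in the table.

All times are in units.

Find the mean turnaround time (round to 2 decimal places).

Timeline: | P1 0-4 | P2 4-6 | P3 6-8 | P1 8-10 | P2 10-12 | P4 12-14 | P5 14-16 | P6 16-18 | P3 18-20 | P4 20-22 | P5 22-23 | P6 23-25 | P3 25-27 | P4 27-29 | P6 29-31 | P3 31-33 | P4 33-35 | P3 35-36 | P4 36-38 |
Completion: P1=10  P2=12  P3=36  P4=38  P5=23  P6=31
Turnaround times: P1=10, P2=8, P3=32, P4=31, P5=15, P6=23
Average turnaround = (10+8+32+31+15+23) / 6 = 119/6 = 19.83

19.83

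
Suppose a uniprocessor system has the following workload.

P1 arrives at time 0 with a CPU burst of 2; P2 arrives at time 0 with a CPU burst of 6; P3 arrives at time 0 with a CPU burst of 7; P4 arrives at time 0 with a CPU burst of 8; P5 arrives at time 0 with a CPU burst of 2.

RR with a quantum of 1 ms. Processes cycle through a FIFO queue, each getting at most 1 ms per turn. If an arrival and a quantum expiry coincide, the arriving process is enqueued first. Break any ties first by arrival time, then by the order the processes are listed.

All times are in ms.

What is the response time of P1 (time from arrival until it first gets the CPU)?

0

Schedule: | P1 0-1 | P2 1-2 | P3 2-3 | P4 3-4 | P5 4-5 | P1 5-6 | P2 6-7 | P3 7-8 | P4 8-9 | P5 9-10 | P2 10-11 | P3 11-12 | P4 12-13 | P2 13-14 | P3 14-15 | P4 15-16 | P2 16-17 | P3 17-18 | P4 18-19 | P2 19-20 | P3 20-21 | P4 21-22 | P3 22-23 | P4 23-25 |
Completion: P1=6  P2=20  P3=23  P4=25  P5=10
Turnaround (C−A): P1=6  P2=20  P3=23  P4=25  P5=10
Response(P1) = first start − arrival = 0 − 0 = 0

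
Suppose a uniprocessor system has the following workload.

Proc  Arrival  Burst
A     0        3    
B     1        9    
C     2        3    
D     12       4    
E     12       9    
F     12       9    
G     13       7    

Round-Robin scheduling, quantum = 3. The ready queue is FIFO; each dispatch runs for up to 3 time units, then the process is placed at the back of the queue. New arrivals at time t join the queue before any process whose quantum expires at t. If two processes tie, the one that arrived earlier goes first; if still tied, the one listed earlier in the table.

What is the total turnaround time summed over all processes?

Gantt: | A 0-3 | B 3-6 | C 6-9 | B 9-12 | D 12-15 | E 15-18 | F 18-21 | B 21-24 | G 24-27 | D 27-28 | E 28-31 | F 31-34 | G 34-37 | E 37-40 | F 40-43 | G 43-44 |
Completion: A=3  B=24  C=9  D=28  E=40  F=43  G=44
Turnaround (C−A): A=3  B=23  C=7  D=16  E=28  F=31  G=31
Turnaround = completion − arrival: A=3, B=23, C=7, D=16, E=28, F=31, G=31
Total turnaround = 3 + 23 + 7 + 16 + 28 + 31 + 31 = 139

139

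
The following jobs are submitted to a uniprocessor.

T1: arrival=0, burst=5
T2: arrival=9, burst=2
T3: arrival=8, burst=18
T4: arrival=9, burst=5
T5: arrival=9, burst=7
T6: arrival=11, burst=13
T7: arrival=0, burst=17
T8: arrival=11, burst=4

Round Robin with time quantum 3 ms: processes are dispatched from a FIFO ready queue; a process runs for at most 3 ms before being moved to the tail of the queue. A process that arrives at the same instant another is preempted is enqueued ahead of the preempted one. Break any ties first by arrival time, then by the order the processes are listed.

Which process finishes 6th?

T7

Schedule: | T1 0-3 | T7 3-6 | T1 6-8 | T7 8-11 | T3 11-14 | T2 14-16 | T4 16-19 | T5 19-22 | T6 22-25 | T8 25-28 | T7 28-31 | T3 31-34 | T4 34-36 | T5 36-39 | T6 39-42 | T8 42-43 | T7 43-46 | T3 46-49 | T5 49-50 | T6 50-53 | T7 53-56 | T3 56-59 | T6 59-62 | T7 62-64 | T3 64-67 | T6 67-68 | T3 68-71 |
Completion: T1=8  T2=16  T3=71  T4=36  T5=50  T6=68  T7=64  T8=43
Turnaround (C−A): T1=8  T2=7  T3=63  T4=27  T5=41  T6=57  T7=64  T8=32
Finish order: T1 → T2 → T4 → T8 → T5 → T7 → T6 → T3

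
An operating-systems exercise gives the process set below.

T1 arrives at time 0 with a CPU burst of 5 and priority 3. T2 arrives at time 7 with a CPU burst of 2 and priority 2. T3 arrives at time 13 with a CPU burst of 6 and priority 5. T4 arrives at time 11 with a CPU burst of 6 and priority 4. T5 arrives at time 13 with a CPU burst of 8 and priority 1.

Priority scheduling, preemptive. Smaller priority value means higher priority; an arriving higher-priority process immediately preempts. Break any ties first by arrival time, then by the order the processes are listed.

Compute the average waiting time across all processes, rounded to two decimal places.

4.00

Gantt: | T1 0-5 | idle 5-7 | T2 7-9 | idle 9-11 | T4 11-13 | T5 13-21 | T4 21-25 | T3 25-31 |
Completion: T1=5  T2=9  T3=31  T4=25  T5=21
Waiting times: T1=0, T2=0, T3=12, T4=8, T5=0
Average waiting = (0+0+12+8+0) / 5 = 20/5 = 4.00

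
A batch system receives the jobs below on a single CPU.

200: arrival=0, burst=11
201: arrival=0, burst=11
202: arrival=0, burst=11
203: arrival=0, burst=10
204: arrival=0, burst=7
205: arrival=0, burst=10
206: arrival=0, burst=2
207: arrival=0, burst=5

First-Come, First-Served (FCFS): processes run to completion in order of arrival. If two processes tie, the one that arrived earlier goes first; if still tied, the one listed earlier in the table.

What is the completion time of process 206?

Gantt: | 200 0-11 | 201 11-22 | 202 22-33 | 203 33-43 | 204 43-50 | 205 50-60 | 206 60-62 | 207 62-67 |
Completion: 200=11  201=22  202=33  203=43  204=50  205=60  206=62  207=67

62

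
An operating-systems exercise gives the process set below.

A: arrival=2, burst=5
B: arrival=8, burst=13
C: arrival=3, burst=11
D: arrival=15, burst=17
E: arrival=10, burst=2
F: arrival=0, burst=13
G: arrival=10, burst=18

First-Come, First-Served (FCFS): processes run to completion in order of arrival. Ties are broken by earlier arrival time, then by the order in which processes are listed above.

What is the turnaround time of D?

64

Schedule: | F 0-13 | A 13-18 | C 18-29 | B 29-42 | E 42-44 | G 44-62 | D 62-79 |
Completion: A=18  B=42  C=29  D=79  E=44  F=13  G=62
Turnaround (C−A): A=16  B=34  C=26  D=64  E=34  F=13  G=52
Turnaround(D) = completion − arrival = 79 − 15 = 64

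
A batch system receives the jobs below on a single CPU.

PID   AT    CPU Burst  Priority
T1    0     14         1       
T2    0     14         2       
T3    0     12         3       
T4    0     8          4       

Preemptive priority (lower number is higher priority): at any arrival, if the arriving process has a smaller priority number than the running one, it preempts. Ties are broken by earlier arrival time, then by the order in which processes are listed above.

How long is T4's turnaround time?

Gantt: | T1 0-14 | T2 14-28 | T3 28-40 | T4 40-48 |
Completion: T1=14  T2=28  T3=40  T4=48
Turnaround (C−A): T1=14  T2=28  T3=40  T4=48
Turnaround(T4) = completion − arrival = 48 − 0 = 48

48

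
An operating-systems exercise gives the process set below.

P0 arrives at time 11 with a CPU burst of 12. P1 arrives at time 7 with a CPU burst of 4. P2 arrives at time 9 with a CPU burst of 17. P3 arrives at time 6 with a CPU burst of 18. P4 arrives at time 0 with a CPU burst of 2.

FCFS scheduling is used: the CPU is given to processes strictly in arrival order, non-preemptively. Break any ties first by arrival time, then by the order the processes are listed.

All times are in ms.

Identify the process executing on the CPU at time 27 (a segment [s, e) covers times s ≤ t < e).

Schedule: | P4 0-2 | idle 2-6 | P3 6-24 | P1 24-28 | P2 28-45 | P0 45-57 |
Completion: P0=57  P1=28  P2=45  P3=24  P4=2
Turnaround (C−A): P0=46  P1=21  P2=36  P3=18  P4=2

P1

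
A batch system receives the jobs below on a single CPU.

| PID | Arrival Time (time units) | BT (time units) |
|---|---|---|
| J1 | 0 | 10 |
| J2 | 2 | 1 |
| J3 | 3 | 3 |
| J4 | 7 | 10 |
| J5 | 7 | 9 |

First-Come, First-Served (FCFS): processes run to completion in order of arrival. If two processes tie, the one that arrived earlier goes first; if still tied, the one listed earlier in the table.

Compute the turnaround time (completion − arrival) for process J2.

Gantt: | J1 0-10 | J2 10-11 | J3 11-14 | J4 14-24 | J5 24-33 |
Completion: J1=10  J2=11  J3=14  J4=24  J5=33
Turnaround(J2) = completion − arrival = 11 − 2 = 9

9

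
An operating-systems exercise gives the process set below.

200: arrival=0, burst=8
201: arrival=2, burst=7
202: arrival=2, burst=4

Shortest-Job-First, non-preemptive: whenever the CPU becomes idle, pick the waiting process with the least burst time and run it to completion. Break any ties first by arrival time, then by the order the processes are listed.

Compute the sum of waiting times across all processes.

Timeline: | 200 0-8 | 202 8-12 | 201 12-19 |
Completion: 200=8  201=19  202=12
Waiting = turnaround − burst: 200=0, 201=10, 202=6
Total waiting = 0 + 10 + 6 = 16

16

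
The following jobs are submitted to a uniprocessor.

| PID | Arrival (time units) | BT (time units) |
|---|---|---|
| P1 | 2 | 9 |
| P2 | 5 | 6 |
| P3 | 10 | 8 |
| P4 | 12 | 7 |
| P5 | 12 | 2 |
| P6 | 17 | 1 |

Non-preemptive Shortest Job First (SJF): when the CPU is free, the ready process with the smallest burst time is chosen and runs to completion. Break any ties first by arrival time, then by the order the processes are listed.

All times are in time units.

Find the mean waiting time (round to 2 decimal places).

Gantt: | idle 0-2 | P1 2-11 | P2 11-17 | P6 17-18 | P5 18-20 | P4 20-27 | P3 27-35 |
Completion: P1=11  P2=17  P3=35  P4=27  P5=20  P6=18
Turnaround (C−A): P1=9  P2=12  P3=25  P4=15  P5=8  P6=1
Waiting times: P1=0, P2=6, P3=17, P4=8, P5=6, P6=0
Average waiting = (0+6+17+8+6+0) / 6 = 37/6 = 6.17

6.17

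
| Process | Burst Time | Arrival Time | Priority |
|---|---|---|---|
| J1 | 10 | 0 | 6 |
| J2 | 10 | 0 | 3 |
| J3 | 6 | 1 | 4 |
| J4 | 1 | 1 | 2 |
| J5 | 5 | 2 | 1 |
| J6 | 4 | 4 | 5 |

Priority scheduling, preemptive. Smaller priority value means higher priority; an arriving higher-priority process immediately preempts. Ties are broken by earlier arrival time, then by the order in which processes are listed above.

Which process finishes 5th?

J6

Timeline: | J2 0-1 | J4 1-2 | J5 2-7 | J2 7-16 | J3 16-22 | J6 22-26 | J1 26-36 |
Completion: J1=36  J2=16  J3=22  J4=2  J5=7  J6=26
Turnaround (C−A): J1=36  J2=16  J3=21  J4=1  J5=5  J6=22
Finish order: J4 → J5 → J2 → J3 → J6 → J1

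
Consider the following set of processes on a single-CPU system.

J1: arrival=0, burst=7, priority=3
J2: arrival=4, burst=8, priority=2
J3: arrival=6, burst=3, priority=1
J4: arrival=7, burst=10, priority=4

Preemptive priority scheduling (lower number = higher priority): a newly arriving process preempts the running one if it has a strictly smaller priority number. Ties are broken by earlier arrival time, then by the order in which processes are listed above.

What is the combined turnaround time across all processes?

Gantt: | J1 0-4 | J2 4-6 | J3 6-9 | J2 9-15 | J1 15-18 | J4 18-28 |
Completion: J1=18  J2=15  J3=9  J4=28
Turnaround (C−A): J1=18  J2=11  J3=3  J4=21
Turnaround = completion − arrival: J1=18, J2=11, J3=3, J4=21
Total turnaround = 18 + 11 + 3 + 21 = 53

53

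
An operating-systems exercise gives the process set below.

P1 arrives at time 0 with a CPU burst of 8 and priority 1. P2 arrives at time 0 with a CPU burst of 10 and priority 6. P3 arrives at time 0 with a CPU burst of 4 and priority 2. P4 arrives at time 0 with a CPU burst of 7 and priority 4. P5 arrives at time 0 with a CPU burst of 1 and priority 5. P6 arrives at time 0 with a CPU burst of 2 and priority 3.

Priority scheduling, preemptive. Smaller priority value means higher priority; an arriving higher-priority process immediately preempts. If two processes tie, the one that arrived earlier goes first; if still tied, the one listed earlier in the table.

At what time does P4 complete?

Gantt: | P1 0-8 | P3 8-12 | P6 12-14 | P4 14-21 | P5 21-22 | P2 22-32 |
Completion: P1=8  P2=32  P3=12  P4=21  P5=22  P6=14

21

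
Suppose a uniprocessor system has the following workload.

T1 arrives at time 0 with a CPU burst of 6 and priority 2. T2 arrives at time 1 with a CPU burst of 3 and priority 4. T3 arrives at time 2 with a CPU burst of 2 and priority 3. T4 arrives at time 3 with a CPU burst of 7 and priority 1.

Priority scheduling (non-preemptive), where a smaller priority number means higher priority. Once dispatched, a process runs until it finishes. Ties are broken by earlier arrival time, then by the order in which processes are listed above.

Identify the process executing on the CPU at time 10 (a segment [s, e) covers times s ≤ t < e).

T4

Gantt: | T1 0-6 | T4 6-13 | T3 13-15 | T2 15-18 |
Completion: T1=6  T2=18  T3=15  T4=13
Turnaround (C−A): T1=6  T2=17  T3=13  T4=10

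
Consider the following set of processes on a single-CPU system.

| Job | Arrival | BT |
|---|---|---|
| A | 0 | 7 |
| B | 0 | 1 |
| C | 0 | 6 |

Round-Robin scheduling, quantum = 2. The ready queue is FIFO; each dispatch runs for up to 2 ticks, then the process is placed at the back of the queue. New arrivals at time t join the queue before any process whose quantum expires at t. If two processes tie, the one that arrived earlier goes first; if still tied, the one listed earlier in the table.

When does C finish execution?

Schedule: | A 0-2 | B 2-3 | C 3-5 | A 5-7 | C 7-9 | A 9-11 | C 11-13 | A 13-14 |
Completion: A=14  B=3  C=13

13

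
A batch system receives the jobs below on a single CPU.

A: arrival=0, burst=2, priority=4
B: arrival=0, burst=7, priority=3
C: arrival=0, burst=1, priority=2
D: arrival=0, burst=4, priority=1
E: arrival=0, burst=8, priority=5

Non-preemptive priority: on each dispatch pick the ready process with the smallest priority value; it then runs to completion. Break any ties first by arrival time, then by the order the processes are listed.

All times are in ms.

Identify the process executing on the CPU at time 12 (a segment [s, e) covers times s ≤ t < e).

Timeline: | D 0-4 | C 4-5 | B 5-12 | A 12-14 | E 14-22 |
Completion: A=14  B=12  C=5  D=4  E=22

A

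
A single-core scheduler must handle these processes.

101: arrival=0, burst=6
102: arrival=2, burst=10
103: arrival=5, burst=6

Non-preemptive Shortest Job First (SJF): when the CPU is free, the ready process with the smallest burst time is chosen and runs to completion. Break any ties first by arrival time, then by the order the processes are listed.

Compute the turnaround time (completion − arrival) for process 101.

6

Timeline: | 101 0-6 | 103 6-12 | 102 12-22 |
Completion: 101=6  102=22  103=12
Turnaround (C−A): 101=6  102=20  103=7
Turnaround(101) = completion − arrival = 6 − 0 = 6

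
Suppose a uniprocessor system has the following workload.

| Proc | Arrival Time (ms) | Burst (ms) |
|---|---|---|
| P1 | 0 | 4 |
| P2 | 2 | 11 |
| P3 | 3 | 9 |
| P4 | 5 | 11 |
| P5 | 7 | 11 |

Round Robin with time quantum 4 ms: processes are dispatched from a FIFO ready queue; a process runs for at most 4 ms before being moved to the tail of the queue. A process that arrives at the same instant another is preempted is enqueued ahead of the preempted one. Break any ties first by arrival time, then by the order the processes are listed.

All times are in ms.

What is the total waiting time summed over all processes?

Schedule: | P1 0-4 | P2 4-8 | P3 8-12 | P4 12-16 | P5 16-20 | P2 20-24 | P3 24-28 | P4 28-32 | P5 32-36 | P2 36-39 | P3 39-40 | P4 40-43 | P5 43-46 |
Completion: P1=4  P2=39  P3=40  P4=43  P5=46
Turnaround (C−A): P1=4  P2=37  P3=37  P4=38  P5=39
Waiting = turnaround − burst: P1=0, P2=26, P3=28, P4=27, P5=28
Total waiting = 0 + 26 + 28 + 27 + 28 = 109

109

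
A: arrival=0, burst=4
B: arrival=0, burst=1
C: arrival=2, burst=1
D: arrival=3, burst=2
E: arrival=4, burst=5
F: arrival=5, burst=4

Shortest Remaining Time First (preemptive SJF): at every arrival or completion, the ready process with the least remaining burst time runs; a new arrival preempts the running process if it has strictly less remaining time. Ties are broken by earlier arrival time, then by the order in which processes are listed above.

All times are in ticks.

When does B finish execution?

1

Schedule: | B 0-1 | A 1-2 | C 2-3 | D 3-5 | A 5-8 | F 8-12 | E 12-17 |
Completion: A=8  B=1  C=3  D=5  E=17  F=12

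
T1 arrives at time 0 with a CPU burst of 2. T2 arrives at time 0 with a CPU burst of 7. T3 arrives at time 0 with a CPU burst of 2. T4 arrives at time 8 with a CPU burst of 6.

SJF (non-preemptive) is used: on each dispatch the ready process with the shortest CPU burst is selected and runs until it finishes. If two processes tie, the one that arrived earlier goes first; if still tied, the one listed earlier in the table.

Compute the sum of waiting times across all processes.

Schedule: | T1 0-2 | T3 2-4 | T2 4-11 | T4 11-17 |
Completion: T1=2  T2=11  T3=4  T4=17
Waiting = turnaround − burst: T1=0, T2=4, T3=2, T4=3
Total waiting = 0 + 4 + 2 + 3 = 9

9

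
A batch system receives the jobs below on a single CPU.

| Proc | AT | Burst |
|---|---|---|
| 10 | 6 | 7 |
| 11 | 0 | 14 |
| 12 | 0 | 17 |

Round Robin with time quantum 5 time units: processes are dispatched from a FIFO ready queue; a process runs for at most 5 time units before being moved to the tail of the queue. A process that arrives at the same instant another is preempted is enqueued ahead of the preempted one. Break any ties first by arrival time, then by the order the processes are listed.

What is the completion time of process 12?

Schedule: | 11 0-5 | 12 5-10 | 11 10-15 | 10 15-20 | 12 20-25 | 11 25-29 | 10 29-31 | 12 31-38 |
Completion: 10=31  11=29  12=38

38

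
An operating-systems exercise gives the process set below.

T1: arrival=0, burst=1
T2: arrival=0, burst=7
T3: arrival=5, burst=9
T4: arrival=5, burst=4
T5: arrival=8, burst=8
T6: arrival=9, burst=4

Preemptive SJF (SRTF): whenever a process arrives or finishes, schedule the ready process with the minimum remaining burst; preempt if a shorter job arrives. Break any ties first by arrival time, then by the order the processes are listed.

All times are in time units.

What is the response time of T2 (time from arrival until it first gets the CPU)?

Gantt: | T1 0-1 | T2 1-8 | T4 8-12 | T6 12-16 | T5 16-24 | T3 24-33 |
Completion: T1=1  T2=8  T3=33  T4=12  T5=24  T6=16
Turnaround (C−A): T1=1  T2=8  T3=28  T4=7  T5=16  T6=7
Response(T2) = first start − arrival = 1 − 0 = 1

1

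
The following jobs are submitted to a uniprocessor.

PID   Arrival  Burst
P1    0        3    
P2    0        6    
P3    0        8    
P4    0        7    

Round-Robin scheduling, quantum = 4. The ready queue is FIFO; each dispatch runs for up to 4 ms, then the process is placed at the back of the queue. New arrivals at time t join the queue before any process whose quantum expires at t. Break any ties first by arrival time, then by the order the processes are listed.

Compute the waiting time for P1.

Gantt: | P1 0-3 | P2 3-7 | P3 7-11 | P4 11-15 | P2 15-17 | P3 17-21 | P4 21-24 |
Completion: P1=3  P2=17  P3=21  P4=24
Turnaround (C−A): P1=3  P2=17  P3=21  P4=24
Waiting(P1) = turnaround − burst = 3 − 3 = 0

0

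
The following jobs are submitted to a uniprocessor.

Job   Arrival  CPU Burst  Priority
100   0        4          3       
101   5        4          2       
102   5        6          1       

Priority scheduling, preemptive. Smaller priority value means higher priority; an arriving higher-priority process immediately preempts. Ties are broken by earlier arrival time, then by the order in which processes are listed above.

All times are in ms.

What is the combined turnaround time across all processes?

20

Gantt: | 100 0-4 | idle 4-5 | 102 5-11 | 101 11-15 |
Completion: 100=4  101=15  102=11
Turnaround = completion − arrival: 100=4, 101=10, 102=6
Total turnaround = 4 + 10 + 6 = 20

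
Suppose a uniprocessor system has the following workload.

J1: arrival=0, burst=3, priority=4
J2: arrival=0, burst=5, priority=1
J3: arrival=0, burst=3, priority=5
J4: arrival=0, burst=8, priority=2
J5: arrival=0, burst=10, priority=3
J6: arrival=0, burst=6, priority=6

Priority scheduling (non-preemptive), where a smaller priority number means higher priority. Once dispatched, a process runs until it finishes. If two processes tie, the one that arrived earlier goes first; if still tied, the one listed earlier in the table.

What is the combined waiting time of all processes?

Timeline: | J2 0-5 | J4 5-13 | J5 13-23 | J1 23-26 | J3 26-29 | J6 29-35 |
Completion: J1=26  J2=5  J3=29  J4=13  J5=23  J6=35
Turnaround (C−A): J1=26  J2=5  J3=29  J4=13  J5=23  J6=35
Waiting = turnaround − burst: J1=23, J2=0, J3=26, J4=5, J5=13, J6=29
Total waiting = 23 + 0 + 26 + 5 + 13 + 29 = 96

96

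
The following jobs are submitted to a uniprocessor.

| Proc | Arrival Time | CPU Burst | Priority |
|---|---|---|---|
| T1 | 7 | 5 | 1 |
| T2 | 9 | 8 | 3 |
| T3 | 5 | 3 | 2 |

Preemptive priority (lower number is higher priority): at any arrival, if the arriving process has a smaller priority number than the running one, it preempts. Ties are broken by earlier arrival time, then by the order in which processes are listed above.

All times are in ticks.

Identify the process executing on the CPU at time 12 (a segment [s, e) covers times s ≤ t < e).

T3

Timeline: | idle 0-5 | T3 5-7 | T1 7-12 | T3 12-13 | T2 13-21 |
Completion: T1=12  T2=21  T3=13
Turnaround (C−A): T1=5  T2=12  T3=8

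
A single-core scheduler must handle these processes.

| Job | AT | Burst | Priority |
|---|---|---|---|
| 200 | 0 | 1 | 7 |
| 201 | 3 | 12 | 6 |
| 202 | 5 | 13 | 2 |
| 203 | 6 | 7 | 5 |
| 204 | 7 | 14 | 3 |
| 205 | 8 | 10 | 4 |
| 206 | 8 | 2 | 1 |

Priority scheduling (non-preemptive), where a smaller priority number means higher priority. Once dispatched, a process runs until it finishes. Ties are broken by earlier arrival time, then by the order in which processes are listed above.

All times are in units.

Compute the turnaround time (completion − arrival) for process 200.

Schedule: | 200 0-1 | idle 1-3 | 201 3-15 | 206 15-17 | 202 17-30 | 204 30-44 | 205 44-54 | 203 54-61 |
Completion: 200=1  201=15  202=30  203=61  204=44  205=54  206=17
Turnaround (C−A): 200=1  201=12  202=25  203=55  204=37  205=46  206=9
Turnaround(200) = completion − arrival = 1 − 0 = 1

1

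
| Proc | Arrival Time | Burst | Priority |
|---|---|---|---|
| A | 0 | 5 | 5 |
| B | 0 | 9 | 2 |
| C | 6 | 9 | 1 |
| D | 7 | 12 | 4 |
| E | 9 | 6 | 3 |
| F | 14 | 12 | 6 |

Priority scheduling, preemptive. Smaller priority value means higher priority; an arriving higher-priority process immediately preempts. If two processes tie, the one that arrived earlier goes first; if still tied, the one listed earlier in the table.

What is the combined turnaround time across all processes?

Schedule: | B 0-6 | C 6-15 | B 15-18 | E 18-24 | D 24-36 | A 36-41 | F 41-53 |
Completion: A=41  B=18  C=15  D=36  E=24  F=53
Turnaround (C−A): A=41  B=18  C=9  D=29  E=15  F=39
Turnaround = completion − arrival: A=41, B=18, C=9, D=29, E=15, F=39
Total turnaround = 41 + 18 + 9 + 29 + 15 + 39 = 151

151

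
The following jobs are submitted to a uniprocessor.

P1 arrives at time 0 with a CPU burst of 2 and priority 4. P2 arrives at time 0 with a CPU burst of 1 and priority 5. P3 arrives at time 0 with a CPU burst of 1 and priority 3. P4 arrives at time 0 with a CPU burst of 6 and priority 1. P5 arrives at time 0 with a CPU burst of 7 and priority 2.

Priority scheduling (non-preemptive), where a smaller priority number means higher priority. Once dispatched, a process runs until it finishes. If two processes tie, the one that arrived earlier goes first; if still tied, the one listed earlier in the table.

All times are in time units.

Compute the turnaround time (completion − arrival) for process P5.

13

Timeline: | P4 0-6 | P5 6-13 | P3 13-14 | P1 14-16 | P2 16-17 |
Completion: P1=16  P2=17  P3=14  P4=6  P5=13
Turnaround (C−A): P1=16  P2=17  P3=14  P4=6  P5=13
Turnaround(P5) = completion − arrival = 13 − 0 = 13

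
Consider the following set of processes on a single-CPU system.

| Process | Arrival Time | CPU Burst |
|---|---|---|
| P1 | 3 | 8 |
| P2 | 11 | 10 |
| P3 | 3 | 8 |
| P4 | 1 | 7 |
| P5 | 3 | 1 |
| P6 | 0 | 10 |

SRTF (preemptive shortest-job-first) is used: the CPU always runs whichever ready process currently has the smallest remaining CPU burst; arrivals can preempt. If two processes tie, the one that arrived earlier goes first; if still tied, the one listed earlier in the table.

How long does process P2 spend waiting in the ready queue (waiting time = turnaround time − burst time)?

Schedule: | P6 0-1 | P4 1-3 | P5 3-4 | P4 4-9 | P1 9-17 | P3 17-25 | P6 25-34 | P2 34-44 |
Completion: P1=17  P2=44  P3=25  P4=9  P5=4  P6=34
Turnaround (C−A): P1=14  P2=33  P3=22  P4=8  P5=1  P6=34
Waiting(P2) = turnaround − burst = 33 − 10 = 23

23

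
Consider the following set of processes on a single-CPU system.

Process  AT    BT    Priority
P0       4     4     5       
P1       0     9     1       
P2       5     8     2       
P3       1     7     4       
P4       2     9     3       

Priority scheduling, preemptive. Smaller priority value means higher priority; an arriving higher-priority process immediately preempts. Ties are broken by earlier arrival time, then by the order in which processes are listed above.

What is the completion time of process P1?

9

Schedule: | P1 0-9 | P2 9-17 | P4 17-26 | P3 26-33 | P0 33-37 |
Completion: P0=37  P1=9  P2=17  P3=33  P4=26
Turnaround (C−A): P0=33  P1=9  P2=12  P3=32  P4=24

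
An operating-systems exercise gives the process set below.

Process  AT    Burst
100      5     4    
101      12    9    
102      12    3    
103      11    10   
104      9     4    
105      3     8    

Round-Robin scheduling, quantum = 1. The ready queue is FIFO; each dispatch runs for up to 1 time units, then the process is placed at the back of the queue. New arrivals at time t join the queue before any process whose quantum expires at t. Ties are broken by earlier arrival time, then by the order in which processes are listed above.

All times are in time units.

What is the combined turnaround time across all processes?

Timeline: | idle 0-3 | 105 3-5 | 100 5-6 | 105 6-7 | 100 7-8 | 105 8-9 | 100 9-10 | 104 10-11 | 105 11-12 | 100 12-13 | 103 13-14 | 104 14-15 | 101 15-16 | 102 16-17 | 105 17-18 | 103 18-19 | 104 19-20 | 101 20-21 | 102 21-22 | 105 22-23 | 103 23-24 | 104 24-25 | 101 25-26 | 102 26-27 | 105 27-28 | 103 28-29 | 101 29-30 | 103 30-31 | 101 31-32 | 103 32-33 | 101 33-34 | 103 34-35 | 101 35-36 | 103 36-37 | 101 37-38 | 103 38-39 | 101 39-40 | 103 40-41 |
Completion: 100=13  101=40  102=27  103=41  104=25  105=28
Turnaround (C−A): 100=8  101=28  102=15  103=30  104=16  105=25
Turnaround = completion − arrival: 100=8, 101=28, 102=15, 103=30, 104=16, 105=25
Total turnaround = 8 + 28 + 15 + 30 + 16 + 25 = 122

122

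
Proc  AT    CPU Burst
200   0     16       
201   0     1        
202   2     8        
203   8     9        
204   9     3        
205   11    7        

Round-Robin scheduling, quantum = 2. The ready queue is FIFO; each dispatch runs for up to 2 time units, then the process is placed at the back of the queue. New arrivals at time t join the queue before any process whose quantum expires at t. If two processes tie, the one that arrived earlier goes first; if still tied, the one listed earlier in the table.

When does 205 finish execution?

39

Schedule: | 200 0-2 | 201 2-3 | 202 3-5 | 200 5-7 | 202 7-9 | 200 9-11 | 203 11-13 | 204 13-15 | 202 15-17 | 205 17-19 | 200 19-21 | 203 21-23 | 204 23-24 | 202 24-26 | 205 26-28 | 200 28-30 | 203 30-32 | 205 32-34 | 200 34-36 | 203 36-38 | 205 38-39 | 200 39-41 | 203 41-42 | 200 42-44 |
Completion: 200=44  201=3  202=26  203=42  204=24  205=39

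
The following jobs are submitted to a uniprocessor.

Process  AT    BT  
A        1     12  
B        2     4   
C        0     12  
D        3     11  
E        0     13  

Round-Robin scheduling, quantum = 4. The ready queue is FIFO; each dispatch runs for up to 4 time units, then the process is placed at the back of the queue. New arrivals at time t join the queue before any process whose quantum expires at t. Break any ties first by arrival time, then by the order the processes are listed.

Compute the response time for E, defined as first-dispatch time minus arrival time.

4

Schedule: | C 0-4 | E 4-8 | A 8-12 | B 12-16 | D 16-20 | C 20-24 | E 24-28 | A 28-32 | D 32-36 | C 36-40 | E 40-44 | A 44-48 | D 48-51 | E 51-52 |
Completion: A=48  B=16  C=40  D=51  E=52
Response(E) = first start − arrival = 4 − 0 = 4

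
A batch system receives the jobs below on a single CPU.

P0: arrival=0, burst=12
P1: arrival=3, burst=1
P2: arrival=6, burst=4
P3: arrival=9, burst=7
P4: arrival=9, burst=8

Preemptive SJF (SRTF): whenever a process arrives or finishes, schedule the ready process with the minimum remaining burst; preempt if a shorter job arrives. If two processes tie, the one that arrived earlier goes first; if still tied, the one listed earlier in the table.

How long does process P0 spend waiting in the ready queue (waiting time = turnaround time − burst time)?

Gantt: | P0 0-3 | P1 3-4 | P0 4-6 | P2 6-10 | P0 10-17 | P3 17-24 | P4 24-32 |
Completion: P0=17  P1=4  P2=10  P3=24  P4=32
Waiting(P0) = turnaround − burst = 17 − 12 = 5

5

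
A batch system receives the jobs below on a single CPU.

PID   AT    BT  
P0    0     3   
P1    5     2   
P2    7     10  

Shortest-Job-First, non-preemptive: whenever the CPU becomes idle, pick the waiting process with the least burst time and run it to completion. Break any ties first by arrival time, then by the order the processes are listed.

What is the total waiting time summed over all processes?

Gantt: | P0 0-3 | idle 3-5 | P1 5-7 | P2 7-17 |
Completion: P0=3  P1=7  P2=17
Turnaround (C−A): P0=3  P1=2  P2=10
Waiting = turnaround − burst: P0=0, P1=0, P2=0
Total waiting = 0 + 0 + 0 = 0

0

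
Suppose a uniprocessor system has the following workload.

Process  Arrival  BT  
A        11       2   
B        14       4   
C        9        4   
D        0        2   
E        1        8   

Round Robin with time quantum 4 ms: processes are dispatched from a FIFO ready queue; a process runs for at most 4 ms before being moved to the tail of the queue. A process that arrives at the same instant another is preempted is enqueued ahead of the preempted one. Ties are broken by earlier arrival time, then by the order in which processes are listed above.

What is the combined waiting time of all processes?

7

Timeline: | D 0-2 | E 2-10 | C 10-14 | A 14-16 | B 16-20 |
Completion: A=16  B=20  C=14  D=2  E=10
Turnaround (C−A): A=5  B=6  C=5  D=2  E=9
Waiting = turnaround − burst: A=3, B=2, C=1, D=0, E=1
Total waiting = 3 + 2 + 1 + 0 + 1 = 7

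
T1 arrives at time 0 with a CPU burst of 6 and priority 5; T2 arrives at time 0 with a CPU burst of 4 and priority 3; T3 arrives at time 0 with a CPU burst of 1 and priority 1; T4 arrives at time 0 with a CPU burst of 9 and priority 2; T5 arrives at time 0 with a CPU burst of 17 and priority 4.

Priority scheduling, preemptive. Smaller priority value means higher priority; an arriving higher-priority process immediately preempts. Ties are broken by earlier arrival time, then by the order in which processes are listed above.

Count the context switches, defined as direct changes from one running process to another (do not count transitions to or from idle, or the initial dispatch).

4

Gantt: | T3 0-1 | T4 1-10 | T2 10-14 | T5 14-31 | T1 31-37 |
Completion: T1=37  T2=14  T3=1  T4=10  T5=31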